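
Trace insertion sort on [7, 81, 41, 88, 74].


Initial: [7, 81, 41, 88, 74]
Insert 81: [7, 81, 41, 88, 74]
Insert 41: [7, 41, 81, 88, 74]
Insert 88: [7, 41, 81, 88, 74]
Insert 74: [7, 41, 74, 81, 88]

Sorted: [7, 41, 74, 81, 88]


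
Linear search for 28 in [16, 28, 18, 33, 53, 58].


i=0: 16!=28
i=1: 28==28 found!

Found at 1, 2 comps


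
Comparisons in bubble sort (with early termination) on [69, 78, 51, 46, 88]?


Algorithm: bubble sort (with early termination)
Input: [69, 78, 51, 46, 88]
Sorted: [46, 51, 69, 78, 88]

10


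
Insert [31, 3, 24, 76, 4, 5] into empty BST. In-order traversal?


Insert 31: root
Insert 3: L from 31
Insert 24: L from 31 -> R from 3
Insert 76: R from 31
Insert 4: L from 31 -> R from 3 -> L from 24
Insert 5: L from 31 -> R from 3 -> L from 24 -> R from 4

In-order: [3, 4, 5, 24, 31, 76]


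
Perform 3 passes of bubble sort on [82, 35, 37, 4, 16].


Initial: [82, 35, 37, 4, 16]
Pass 1: [35, 37, 4, 16, 82] (4 swaps)
Pass 2: [35, 4, 16, 37, 82] (2 swaps)
Pass 3: [4, 16, 35, 37, 82] (2 swaps)

After 3 passes: [4, 16, 35, 37, 82]


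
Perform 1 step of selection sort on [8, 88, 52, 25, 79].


Initial: [8, 88, 52, 25, 79]
Step 1: min=8 at 0
  Swap: [8, 88, 52, 25, 79]

After 1 step: [8, 88, 52, 25, 79]


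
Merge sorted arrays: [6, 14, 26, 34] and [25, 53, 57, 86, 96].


Take 6 from A
Take 14 from A
Take 25 from B
Take 26 from A
Take 34 from A

Merged: [6, 14, 25, 26, 34, 53, 57, 86, 96]


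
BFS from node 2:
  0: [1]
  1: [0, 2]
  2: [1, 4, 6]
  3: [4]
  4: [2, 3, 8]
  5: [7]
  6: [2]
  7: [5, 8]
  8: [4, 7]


Visit 2, enqueue [1, 4, 6]
Visit 1, enqueue [0]
Visit 4, enqueue [3, 8]
Visit 6, enqueue []
Visit 0, enqueue []
Visit 3, enqueue []
Visit 8, enqueue [7]
Visit 7, enqueue [5]
Visit 5, enqueue []

BFS order: [2, 1, 4, 6, 0, 3, 8, 7, 5]


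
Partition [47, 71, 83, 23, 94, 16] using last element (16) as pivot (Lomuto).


Pivot: 16
Place pivot at 0: [16, 71, 83, 23, 94, 47]

Partitioned: [16, 71, 83, 23, 94, 47]


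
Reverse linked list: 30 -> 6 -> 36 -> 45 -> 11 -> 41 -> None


Step 1: curr=30, set curr.next=prev(None) | reversed so far: 30
Step 2: curr=6, set curr.next=prev(30) | reversed so far: 6 -> 30
Step 3: curr=36, set curr.next=prev(6) | reversed so far: 36 -> 6 -> 30
Step 4: curr=45, set curr.next=prev(36) | reversed so far: 45 -> 36 -> 6 -> 30
Step 5: curr=11, set curr.next=prev(45) | reversed so far: 11 -> 45 -> 36 -> 6 -> 30
Step 6: curr=41, set curr.next=prev(11) | reversed so far: 41 -> 11 -> 45 -> 36 -> 6 -> 30

41 -> 11 -> 45 -> 36 -> 6 -> 30 -> None


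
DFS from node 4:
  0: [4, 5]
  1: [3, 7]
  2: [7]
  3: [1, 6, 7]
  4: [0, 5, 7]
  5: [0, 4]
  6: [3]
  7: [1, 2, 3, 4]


Visit 4, push [7, 5, 0]
Visit 0, push [5]
Visit 5, push []
Visit 7, push [3, 2, 1]
Visit 1, push [3]
Visit 3, push [6]
Visit 6, push []
Visit 2, push []

DFS order: [4, 0, 5, 7, 1, 3, 6, 2]


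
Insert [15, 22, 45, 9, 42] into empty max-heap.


Insert 15: [15]
Insert 22: [22, 15]
Insert 45: [45, 15, 22]
Insert 9: [45, 15, 22, 9]
Insert 42: [45, 42, 22, 9, 15]

Final heap: [45, 42, 22, 9, 15]


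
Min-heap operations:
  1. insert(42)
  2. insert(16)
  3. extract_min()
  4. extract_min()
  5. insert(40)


insert(42) -> [42]
insert(16) -> [16, 42]
extract_min()->16, [42]
extract_min()->42, []
insert(40) -> [40]

Final heap: [40]


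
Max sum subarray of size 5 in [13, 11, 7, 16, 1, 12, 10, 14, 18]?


[0:5]: 48
[1:6]: 47
[2:7]: 46
[3:8]: 53
[4:9]: 55

Max: 55 at [4:9]


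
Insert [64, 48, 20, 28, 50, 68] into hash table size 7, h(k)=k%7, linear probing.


Insert 64: h=1 -> slot 1
Insert 48: h=6 -> slot 6
Insert 20: h=6, 1 probes -> slot 0
Insert 28: h=0, 2 probes -> slot 2
Insert 50: h=1, 2 probes -> slot 3
Insert 68: h=5 -> slot 5

Table: [20, 64, 28, 50, None, 68, 48]


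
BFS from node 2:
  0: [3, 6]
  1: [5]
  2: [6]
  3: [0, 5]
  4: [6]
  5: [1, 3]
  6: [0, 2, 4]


Visit 2, enqueue [6]
Visit 6, enqueue [0, 4]
Visit 0, enqueue [3]
Visit 4, enqueue []
Visit 3, enqueue [5]
Visit 5, enqueue [1]
Visit 1, enqueue []

BFS order: [2, 6, 0, 4, 3, 5, 1]


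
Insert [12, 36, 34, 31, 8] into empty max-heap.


Insert 12: [12]
Insert 36: [36, 12]
Insert 34: [36, 12, 34]
Insert 31: [36, 31, 34, 12]
Insert 8: [36, 31, 34, 12, 8]

Final heap: [36, 31, 34, 12, 8]


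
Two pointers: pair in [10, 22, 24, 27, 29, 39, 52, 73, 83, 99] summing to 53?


lo=0(10)+hi=9(99)=109
lo=0(10)+hi=8(83)=93
lo=0(10)+hi=7(73)=83
lo=0(10)+hi=6(52)=62
lo=0(10)+hi=5(39)=49
lo=1(22)+hi=5(39)=61
lo=1(22)+hi=4(29)=51
lo=2(24)+hi=4(29)=53

Yes: 24+29=53


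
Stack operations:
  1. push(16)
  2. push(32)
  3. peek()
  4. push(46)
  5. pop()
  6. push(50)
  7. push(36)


push(16) -> [16]
push(32) -> [16, 32]
peek()->32
push(46) -> [16, 32, 46]
pop()->46, [16, 32]
push(50) -> [16, 32, 50]
push(36) -> [16, 32, 50, 36]

Final stack: [16, 32, 50, 36]


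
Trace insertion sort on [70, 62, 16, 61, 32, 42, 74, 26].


Initial: [70, 62, 16, 61, 32, 42, 74, 26]
Insert 62: [62, 70, 16, 61, 32, 42, 74, 26]
Insert 16: [16, 62, 70, 61, 32, 42, 74, 26]
Insert 61: [16, 61, 62, 70, 32, 42, 74, 26]
Insert 32: [16, 32, 61, 62, 70, 42, 74, 26]
Insert 42: [16, 32, 42, 61, 62, 70, 74, 26]
Insert 74: [16, 32, 42, 61, 62, 70, 74, 26]
Insert 26: [16, 26, 32, 42, 61, 62, 70, 74]

Sorted: [16, 26, 32, 42, 61, 62, 70, 74]


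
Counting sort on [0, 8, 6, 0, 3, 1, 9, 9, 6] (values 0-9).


Input: [0, 8, 6, 0, 3, 1, 9, 9, 6]
Counts: [2, 1, 0, 1, 0, 0, 2, 0, 1, 2]

Sorted: [0, 0, 1, 3, 6, 6, 8, 9, 9]


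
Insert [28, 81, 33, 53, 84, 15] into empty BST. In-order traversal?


Insert 28: root
Insert 81: R from 28
Insert 33: R from 28 -> L from 81
Insert 53: R from 28 -> L from 81 -> R from 33
Insert 84: R from 28 -> R from 81
Insert 15: L from 28

In-order: [15, 28, 33, 53, 81, 84]


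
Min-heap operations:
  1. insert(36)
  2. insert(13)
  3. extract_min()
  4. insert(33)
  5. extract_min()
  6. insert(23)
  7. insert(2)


insert(36) -> [36]
insert(13) -> [13, 36]
extract_min()->13, [36]
insert(33) -> [33, 36]
extract_min()->33, [36]
insert(23) -> [23, 36]
insert(2) -> [2, 36, 23]

Final heap: [2, 36, 23]


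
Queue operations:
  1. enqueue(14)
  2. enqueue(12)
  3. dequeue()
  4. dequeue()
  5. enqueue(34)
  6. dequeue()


enqueue(14) -> [14]
enqueue(12) -> [14, 12]
dequeue()->14, [12]
dequeue()->12, []
enqueue(34) -> [34]
dequeue()->34, []

Final queue: []


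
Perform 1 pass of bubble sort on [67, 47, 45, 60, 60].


Initial: [67, 47, 45, 60, 60]
Pass 1: [47, 45, 60, 60, 67] (4 swaps)

After 1 pass: [47, 45, 60, 60, 67]


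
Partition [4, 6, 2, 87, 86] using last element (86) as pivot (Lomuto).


Pivot: 86
  4 <= 86: advance i (no swap)
  6 <= 86: advance i (no swap)
  2 <= 86: advance i (no swap)
Place pivot at 3: [4, 6, 2, 86, 87]

Partitioned: [4, 6, 2, 86, 87]


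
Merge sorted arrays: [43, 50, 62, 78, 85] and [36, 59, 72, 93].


Take 36 from B
Take 43 from A
Take 50 from A
Take 59 from B
Take 62 from A
Take 72 from B
Take 78 from A
Take 85 from A

Merged: [36, 43, 50, 59, 62, 72, 78, 85, 93]


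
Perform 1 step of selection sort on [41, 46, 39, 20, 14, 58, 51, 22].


Initial: [41, 46, 39, 20, 14, 58, 51, 22]
Step 1: min=14 at 4
  Swap: [14, 46, 39, 20, 41, 58, 51, 22]

After 1 step: [14, 46, 39, 20, 41, 58, 51, 22]


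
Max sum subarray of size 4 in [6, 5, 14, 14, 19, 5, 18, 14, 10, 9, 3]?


[0:4]: 39
[1:5]: 52
[2:6]: 52
[3:7]: 56
[4:8]: 56
[5:9]: 47
[6:10]: 51
[7:11]: 36

Max: 56 at [3:7]


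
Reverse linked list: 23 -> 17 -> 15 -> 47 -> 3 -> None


Step 1: curr=23, set curr.next=prev(None) | reversed so far: 23
Step 2: curr=17, set curr.next=prev(23) | reversed so far: 17 -> 23
Step 3: curr=15, set curr.next=prev(17) | reversed so far: 15 -> 17 -> 23
Step 4: curr=47, set curr.next=prev(15) | reversed so far: 47 -> 15 -> 17 -> 23
Step 5: curr=3, set curr.next=prev(47) | reversed so far: 3 -> 47 -> 15 -> 17 -> 23

3 -> 47 -> 15 -> 17 -> 23 -> None


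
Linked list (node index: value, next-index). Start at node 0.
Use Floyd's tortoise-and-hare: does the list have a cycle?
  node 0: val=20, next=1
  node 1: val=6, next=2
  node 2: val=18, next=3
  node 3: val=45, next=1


Floyd's tortoise (slow, +1) and hare (fast, +2):
  init: slow=0, fast=0
  step 1: slow=1, fast=2
  step 2: slow=2, fast=1
  step 3: slow=3, fast=3
  slow == fast at node 3: cycle detected

Cycle: yes


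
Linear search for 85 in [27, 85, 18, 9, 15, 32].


i=0: 27!=85
i=1: 85==85 found!

Found at 1, 2 comps


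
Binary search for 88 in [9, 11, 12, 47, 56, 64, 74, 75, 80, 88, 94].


Step 1: lo=0, hi=10, mid=5, val=64
Step 2: lo=6, hi=10, mid=8, val=80
Step 3: lo=9, hi=10, mid=9, val=88

Found at index 9


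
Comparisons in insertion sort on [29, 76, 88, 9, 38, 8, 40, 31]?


Algorithm: insertion sort
Input: [29, 76, 88, 9, 38, 8, 40, 31]
Sorted: [8, 9, 29, 31, 38, 40, 76, 88]

21


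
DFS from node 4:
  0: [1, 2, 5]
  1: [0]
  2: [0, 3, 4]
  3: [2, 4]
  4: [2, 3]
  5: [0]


Visit 4, push [3, 2]
Visit 2, push [3, 0]
Visit 0, push [5, 1]
Visit 1, push []
Visit 5, push []
Visit 3, push []

DFS order: [4, 2, 0, 1, 5, 3]


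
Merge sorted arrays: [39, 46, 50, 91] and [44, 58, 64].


Take 39 from A
Take 44 from B
Take 46 from A
Take 50 from A
Take 58 from B
Take 64 from B

Merged: [39, 44, 46, 50, 58, 64, 91]


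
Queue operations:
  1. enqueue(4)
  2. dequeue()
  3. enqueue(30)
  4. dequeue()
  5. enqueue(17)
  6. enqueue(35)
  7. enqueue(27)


enqueue(4) -> [4]
dequeue()->4, []
enqueue(30) -> [30]
dequeue()->30, []
enqueue(17) -> [17]
enqueue(35) -> [17, 35]
enqueue(27) -> [17, 35, 27]

Final queue: [17, 35, 27]


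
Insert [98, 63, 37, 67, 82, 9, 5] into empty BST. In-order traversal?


Insert 98: root
Insert 63: L from 98
Insert 37: L from 98 -> L from 63
Insert 67: L from 98 -> R from 63
Insert 82: L from 98 -> R from 63 -> R from 67
Insert 9: L from 98 -> L from 63 -> L from 37
Insert 5: L from 98 -> L from 63 -> L from 37 -> L from 9

In-order: [5, 9, 37, 63, 67, 82, 98]


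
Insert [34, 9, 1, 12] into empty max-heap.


Insert 34: [34]
Insert 9: [34, 9]
Insert 1: [34, 9, 1]
Insert 12: [34, 12, 1, 9]

Final heap: [34, 12, 1, 9]


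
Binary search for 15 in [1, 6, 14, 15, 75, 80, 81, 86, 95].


Step 1: lo=0, hi=8, mid=4, val=75
Step 2: lo=0, hi=3, mid=1, val=6
Step 3: lo=2, hi=3, mid=2, val=14
Step 4: lo=3, hi=3, mid=3, val=15

Found at index 3


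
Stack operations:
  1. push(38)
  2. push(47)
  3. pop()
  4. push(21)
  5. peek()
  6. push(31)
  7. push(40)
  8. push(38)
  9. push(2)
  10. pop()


push(38) -> [38]
push(47) -> [38, 47]
pop()->47, [38]
push(21) -> [38, 21]
peek()->21
push(31) -> [38, 21, 31]
push(40) -> [38, 21, 31, 40]
push(38) -> [38, 21, 31, 40, 38]
push(2) -> [38, 21, 31, 40, 38, 2]
pop()->2, [38, 21, 31, 40, 38]

Final stack: [38, 21, 31, 40, 38]


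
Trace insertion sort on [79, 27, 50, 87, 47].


Initial: [79, 27, 50, 87, 47]
Insert 27: [27, 79, 50, 87, 47]
Insert 50: [27, 50, 79, 87, 47]
Insert 87: [27, 50, 79, 87, 47]
Insert 47: [27, 47, 50, 79, 87]

Sorted: [27, 47, 50, 79, 87]


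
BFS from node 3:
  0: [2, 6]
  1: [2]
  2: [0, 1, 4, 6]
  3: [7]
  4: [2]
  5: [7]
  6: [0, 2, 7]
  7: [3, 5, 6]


Visit 3, enqueue [7]
Visit 7, enqueue [5, 6]
Visit 5, enqueue []
Visit 6, enqueue [0, 2]
Visit 0, enqueue []
Visit 2, enqueue [1, 4]
Visit 1, enqueue []
Visit 4, enqueue []

BFS order: [3, 7, 5, 6, 0, 2, 1, 4]


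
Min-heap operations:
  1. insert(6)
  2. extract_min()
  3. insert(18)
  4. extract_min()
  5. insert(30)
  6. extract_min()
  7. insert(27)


insert(6) -> [6]
extract_min()->6, []
insert(18) -> [18]
extract_min()->18, []
insert(30) -> [30]
extract_min()->30, []
insert(27) -> [27]

Final heap: [27]


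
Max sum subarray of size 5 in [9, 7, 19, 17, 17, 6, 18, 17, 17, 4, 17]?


[0:5]: 69
[1:6]: 66
[2:7]: 77
[3:8]: 75
[4:9]: 75
[5:10]: 62
[6:11]: 73

Max: 77 at [2:7]


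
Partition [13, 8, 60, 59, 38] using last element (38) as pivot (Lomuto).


Pivot: 38
  13 <= 38: advance i (no swap)
  8 <= 38: advance i (no swap)
Place pivot at 2: [13, 8, 38, 59, 60]

Partitioned: [13, 8, 38, 59, 60]


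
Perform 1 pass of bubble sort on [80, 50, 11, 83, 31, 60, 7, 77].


Initial: [80, 50, 11, 83, 31, 60, 7, 77]
Pass 1: [50, 11, 80, 31, 60, 7, 77, 83] (6 swaps)

After 1 pass: [50, 11, 80, 31, 60, 7, 77, 83]


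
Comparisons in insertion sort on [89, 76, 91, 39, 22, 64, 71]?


Algorithm: insertion sort
Input: [89, 76, 91, 39, 22, 64, 71]
Sorted: [22, 39, 64, 71, 76, 89, 91]

17


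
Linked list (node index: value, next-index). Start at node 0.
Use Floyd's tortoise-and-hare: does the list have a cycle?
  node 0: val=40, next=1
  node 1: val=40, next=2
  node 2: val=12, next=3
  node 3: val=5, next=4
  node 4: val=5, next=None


Floyd's tortoise (slow, +1) and hare (fast, +2):
  init: slow=0, fast=0
  step 1: slow=1, fast=2
  step 2: slow=2, fast=4
  step 3: fast -> None, no cycle

Cycle: no


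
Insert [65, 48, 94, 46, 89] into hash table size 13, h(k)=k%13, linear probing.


Insert 65: h=0 -> slot 0
Insert 48: h=9 -> slot 9
Insert 94: h=3 -> slot 3
Insert 46: h=7 -> slot 7
Insert 89: h=11 -> slot 11

Table: [65, None, None, 94, None, None, None, 46, None, 48, None, 89, None]


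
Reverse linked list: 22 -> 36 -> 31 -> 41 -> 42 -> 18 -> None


Step 1: curr=22, set curr.next=prev(None) | reversed so far: 22
Step 2: curr=36, set curr.next=prev(22) | reversed so far: 36 -> 22
Step 3: curr=31, set curr.next=prev(36) | reversed so far: 31 -> 36 -> 22
Step 4: curr=41, set curr.next=prev(31) | reversed so far: 41 -> 31 -> 36 -> 22
Step 5: curr=42, set curr.next=prev(41) | reversed so far: 42 -> 41 -> 31 -> 36 -> 22
Step 6: curr=18, set curr.next=prev(42) | reversed so far: 18 -> 42 -> 41 -> 31 -> 36 -> 22

18 -> 42 -> 41 -> 31 -> 36 -> 22 -> None


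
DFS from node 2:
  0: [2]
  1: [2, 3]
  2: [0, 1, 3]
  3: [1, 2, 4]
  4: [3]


Visit 2, push [3, 1, 0]
Visit 0, push []
Visit 1, push [3]
Visit 3, push [4]
Visit 4, push []

DFS order: [2, 0, 1, 3, 4]


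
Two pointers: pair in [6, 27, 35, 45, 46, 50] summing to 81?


lo=0(6)+hi=5(50)=56
lo=1(27)+hi=5(50)=77
lo=2(35)+hi=5(50)=85
lo=2(35)+hi=4(46)=81

Yes: 35+46=81


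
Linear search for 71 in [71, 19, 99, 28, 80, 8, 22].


i=0: 71==71 found!

Found at 0, 1 comps


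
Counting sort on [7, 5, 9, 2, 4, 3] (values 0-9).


Input: [7, 5, 9, 2, 4, 3]
Counts: [0, 0, 1, 1, 1, 1, 0, 1, 0, 1]

Sorted: [2, 3, 4, 5, 7, 9]


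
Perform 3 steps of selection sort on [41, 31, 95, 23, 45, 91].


Initial: [41, 31, 95, 23, 45, 91]
Step 1: min=23 at 3
  Swap: [23, 31, 95, 41, 45, 91]
Step 2: min=31 at 1
  Swap: [23, 31, 95, 41, 45, 91]
Step 3: min=41 at 3
  Swap: [23, 31, 41, 95, 45, 91]

After 3 steps: [23, 31, 41, 95, 45, 91]


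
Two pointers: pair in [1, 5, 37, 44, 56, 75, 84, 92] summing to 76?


lo=0(1)+hi=7(92)=93
lo=0(1)+hi=6(84)=85
lo=0(1)+hi=5(75)=76

Yes: 1+75=76


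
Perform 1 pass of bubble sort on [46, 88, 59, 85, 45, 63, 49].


Initial: [46, 88, 59, 85, 45, 63, 49]
Pass 1: [46, 59, 85, 45, 63, 49, 88] (5 swaps)

After 1 pass: [46, 59, 85, 45, 63, 49, 88]


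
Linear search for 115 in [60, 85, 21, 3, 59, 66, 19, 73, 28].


i=0: 60!=115
i=1: 85!=115
i=2: 21!=115
i=3: 3!=115
i=4: 59!=115
i=5: 66!=115
i=6: 19!=115
i=7: 73!=115
i=8: 28!=115

Not found, 9 comps


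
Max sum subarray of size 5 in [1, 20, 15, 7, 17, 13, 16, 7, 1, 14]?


[0:5]: 60
[1:6]: 72
[2:7]: 68
[3:8]: 60
[4:9]: 54
[5:10]: 51

Max: 72 at [1:6]


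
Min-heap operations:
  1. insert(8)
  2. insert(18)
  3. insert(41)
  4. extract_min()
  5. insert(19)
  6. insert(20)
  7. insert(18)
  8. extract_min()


insert(8) -> [8]
insert(18) -> [8, 18]
insert(41) -> [8, 18, 41]
extract_min()->8, [18, 41]
insert(19) -> [18, 41, 19]
insert(20) -> [18, 20, 19, 41]
insert(18) -> [18, 18, 19, 41, 20]
extract_min()->18, [18, 20, 19, 41]

Final heap: [18, 20, 19, 41]


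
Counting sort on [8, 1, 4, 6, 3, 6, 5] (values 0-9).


Input: [8, 1, 4, 6, 3, 6, 5]
Counts: [0, 1, 0, 1, 1, 1, 2, 0, 1, 0]

Sorted: [1, 3, 4, 5, 6, 6, 8]


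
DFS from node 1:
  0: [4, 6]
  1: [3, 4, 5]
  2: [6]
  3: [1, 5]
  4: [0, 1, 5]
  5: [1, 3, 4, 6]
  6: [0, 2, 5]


Visit 1, push [5, 4, 3]
Visit 3, push [5]
Visit 5, push [6, 4]
Visit 4, push [0]
Visit 0, push [6]
Visit 6, push [2]
Visit 2, push []

DFS order: [1, 3, 5, 4, 0, 6, 2]


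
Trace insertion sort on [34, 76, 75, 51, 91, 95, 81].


Initial: [34, 76, 75, 51, 91, 95, 81]
Insert 76: [34, 76, 75, 51, 91, 95, 81]
Insert 75: [34, 75, 76, 51, 91, 95, 81]
Insert 51: [34, 51, 75, 76, 91, 95, 81]
Insert 91: [34, 51, 75, 76, 91, 95, 81]
Insert 95: [34, 51, 75, 76, 91, 95, 81]
Insert 81: [34, 51, 75, 76, 81, 91, 95]

Sorted: [34, 51, 75, 76, 81, 91, 95]


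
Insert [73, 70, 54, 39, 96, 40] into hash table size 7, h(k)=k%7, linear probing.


Insert 73: h=3 -> slot 3
Insert 70: h=0 -> slot 0
Insert 54: h=5 -> slot 5
Insert 39: h=4 -> slot 4
Insert 96: h=5, 1 probes -> slot 6
Insert 40: h=5, 3 probes -> slot 1

Table: [70, 40, None, 73, 39, 54, 96]


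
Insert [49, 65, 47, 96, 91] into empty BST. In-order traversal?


Insert 49: root
Insert 65: R from 49
Insert 47: L from 49
Insert 96: R from 49 -> R from 65
Insert 91: R from 49 -> R from 65 -> L from 96

In-order: [47, 49, 65, 91, 96]


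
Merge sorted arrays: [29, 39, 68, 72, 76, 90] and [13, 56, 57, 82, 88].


Take 13 from B
Take 29 from A
Take 39 from A
Take 56 from B
Take 57 from B
Take 68 from A
Take 72 from A
Take 76 from A
Take 82 from B
Take 88 from B

Merged: [13, 29, 39, 56, 57, 68, 72, 76, 82, 88, 90]


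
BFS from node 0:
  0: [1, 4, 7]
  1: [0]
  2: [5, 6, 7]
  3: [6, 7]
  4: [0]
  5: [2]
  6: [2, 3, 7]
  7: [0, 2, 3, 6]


Visit 0, enqueue [1, 4, 7]
Visit 1, enqueue []
Visit 4, enqueue []
Visit 7, enqueue [2, 3, 6]
Visit 2, enqueue [5]
Visit 3, enqueue []
Visit 6, enqueue []
Visit 5, enqueue []

BFS order: [0, 1, 4, 7, 2, 3, 6, 5]


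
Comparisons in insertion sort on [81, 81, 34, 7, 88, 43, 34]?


Algorithm: insertion sort
Input: [81, 81, 34, 7, 88, 43, 34]
Sorted: [7, 34, 34, 43, 81, 81, 88]

16


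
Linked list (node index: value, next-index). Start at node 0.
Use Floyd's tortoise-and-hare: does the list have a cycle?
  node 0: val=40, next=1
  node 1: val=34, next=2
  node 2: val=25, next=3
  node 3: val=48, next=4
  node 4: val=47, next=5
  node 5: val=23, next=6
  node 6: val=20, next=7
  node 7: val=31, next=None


Floyd's tortoise (slow, +1) and hare (fast, +2):
  init: slow=0, fast=0
  step 1: slow=1, fast=2
  step 2: slow=2, fast=4
  step 3: slow=3, fast=6
  step 4: fast 6->7->None, no cycle

Cycle: no


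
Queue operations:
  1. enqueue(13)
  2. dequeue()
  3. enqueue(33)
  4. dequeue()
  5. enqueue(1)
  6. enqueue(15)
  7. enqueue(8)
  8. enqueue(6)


enqueue(13) -> [13]
dequeue()->13, []
enqueue(33) -> [33]
dequeue()->33, []
enqueue(1) -> [1]
enqueue(15) -> [1, 15]
enqueue(8) -> [1, 15, 8]
enqueue(6) -> [1, 15, 8, 6]

Final queue: [1, 15, 8, 6]


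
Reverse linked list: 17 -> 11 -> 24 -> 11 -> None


Step 1: curr=17, set curr.next=prev(None) | reversed so far: 17
Step 2: curr=11, set curr.next=prev(17) | reversed so far: 11 -> 17
Step 3: curr=24, set curr.next=prev(11) | reversed so far: 24 -> 11 -> 17
Step 4: curr=11, set curr.next=prev(24) | reversed so far: 11 -> 24 -> 11 -> 17

11 -> 24 -> 11 -> 17 -> None


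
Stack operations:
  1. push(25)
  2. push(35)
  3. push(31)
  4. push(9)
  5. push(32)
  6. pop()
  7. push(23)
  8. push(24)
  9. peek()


push(25) -> [25]
push(35) -> [25, 35]
push(31) -> [25, 35, 31]
push(9) -> [25, 35, 31, 9]
push(32) -> [25, 35, 31, 9, 32]
pop()->32, [25, 35, 31, 9]
push(23) -> [25, 35, 31, 9, 23]
push(24) -> [25, 35, 31, 9, 23, 24]
peek()->24

Final stack: [25, 35, 31, 9, 23, 24]


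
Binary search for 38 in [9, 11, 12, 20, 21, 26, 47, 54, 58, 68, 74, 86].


Step 1: lo=0, hi=11, mid=5, val=26
Step 2: lo=6, hi=11, mid=8, val=58
Step 3: lo=6, hi=7, mid=6, val=47

Not found


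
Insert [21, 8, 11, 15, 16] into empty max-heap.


Insert 21: [21]
Insert 8: [21, 8]
Insert 11: [21, 8, 11]
Insert 15: [21, 15, 11, 8]
Insert 16: [21, 16, 11, 8, 15]

Final heap: [21, 16, 11, 8, 15]


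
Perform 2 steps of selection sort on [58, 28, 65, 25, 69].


Initial: [58, 28, 65, 25, 69]
Step 1: min=25 at 3
  Swap: [25, 28, 65, 58, 69]
Step 2: min=28 at 1
  Swap: [25, 28, 65, 58, 69]

After 2 steps: [25, 28, 65, 58, 69]


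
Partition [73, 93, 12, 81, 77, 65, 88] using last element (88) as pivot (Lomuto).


Pivot: 88
  73 <= 88: advance i (no swap)
  12 <= 88: swap -> [73, 12, 93, 81, 77, 65, 88]
  81 <= 88: swap -> [73, 12, 81, 93, 77, 65, 88]
  77 <= 88: swap -> [73, 12, 81, 77, 93, 65, 88]
  65 <= 88: swap -> [73, 12, 81, 77, 65, 93, 88]
Place pivot at 5: [73, 12, 81, 77, 65, 88, 93]

Partitioned: [73, 12, 81, 77, 65, 88, 93]


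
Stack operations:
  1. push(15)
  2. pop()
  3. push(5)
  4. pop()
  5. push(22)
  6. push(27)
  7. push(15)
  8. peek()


push(15) -> [15]
pop()->15, []
push(5) -> [5]
pop()->5, []
push(22) -> [22]
push(27) -> [22, 27]
push(15) -> [22, 27, 15]
peek()->15

Final stack: [22, 27, 15]


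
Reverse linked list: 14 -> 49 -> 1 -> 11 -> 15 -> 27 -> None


Step 1: curr=14, set curr.next=prev(None) | reversed so far: 14
Step 2: curr=49, set curr.next=prev(14) | reversed so far: 49 -> 14
Step 3: curr=1, set curr.next=prev(49) | reversed so far: 1 -> 49 -> 14
Step 4: curr=11, set curr.next=prev(1) | reversed so far: 11 -> 1 -> 49 -> 14
Step 5: curr=15, set curr.next=prev(11) | reversed so far: 15 -> 11 -> 1 -> 49 -> 14
Step 6: curr=27, set curr.next=prev(15) | reversed so far: 27 -> 15 -> 11 -> 1 -> 49 -> 14

27 -> 15 -> 11 -> 1 -> 49 -> 14 -> None


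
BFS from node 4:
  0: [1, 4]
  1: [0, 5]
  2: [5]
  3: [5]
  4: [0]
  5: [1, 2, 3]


Visit 4, enqueue [0]
Visit 0, enqueue [1]
Visit 1, enqueue [5]
Visit 5, enqueue [2, 3]
Visit 2, enqueue []
Visit 3, enqueue []

BFS order: [4, 0, 1, 5, 2, 3]


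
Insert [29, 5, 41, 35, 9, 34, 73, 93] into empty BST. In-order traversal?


Insert 29: root
Insert 5: L from 29
Insert 41: R from 29
Insert 35: R from 29 -> L from 41
Insert 9: L from 29 -> R from 5
Insert 34: R from 29 -> L from 41 -> L from 35
Insert 73: R from 29 -> R from 41
Insert 93: R from 29 -> R from 41 -> R from 73

In-order: [5, 9, 29, 34, 35, 41, 73, 93]


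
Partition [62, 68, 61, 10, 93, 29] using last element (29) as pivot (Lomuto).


Pivot: 29
  10 <= 29: swap -> [10, 68, 61, 62, 93, 29]
Place pivot at 1: [10, 29, 61, 62, 93, 68]

Partitioned: [10, 29, 61, 62, 93, 68]


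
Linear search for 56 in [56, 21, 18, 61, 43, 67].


i=0: 56==56 found!

Found at 0, 1 comps


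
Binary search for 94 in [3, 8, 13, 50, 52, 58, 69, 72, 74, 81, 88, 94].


Step 1: lo=0, hi=11, mid=5, val=58
Step 2: lo=6, hi=11, mid=8, val=74
Step 3: lo=9, hi=11, mid=10, val=88
Step 4: lo=11, hi=11, mid=11, val=94

Found at index 11


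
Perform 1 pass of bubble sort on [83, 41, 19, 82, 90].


Initial: [83, 41, 19, 82, 90]
Pass 1: [41, 19, 82, 83, 90] (3 swaps)

After 1 pass: [41, 19, 82, 83, 90]


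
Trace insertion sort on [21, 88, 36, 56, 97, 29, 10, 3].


Initial: [21, 88, 36, 56, 97, 29, 10, 3]
Insert 88: [21, 88, 36, 56, 97, 29, 10, 3]
Insert 36: [21, 36, 88, 56, 97, 29, 10, 3]
Insert 56: [21, 36, 56, 88, 97, 29, 10, 3]
Insert 97: [21, 36, 56, 88, 97, 29, 10, 3]
Insert 29: [21, 29, 36, 56, 88, 97, 10, 3]
Insert 10: [10, 21, 29, 36, 56, 88, 97, 3]
Insert 3: [3, 10, 21, 29, 36, 56, 88, 97]

Sorted: [3, 10, 21, 29, 36, 56, 88, 97]


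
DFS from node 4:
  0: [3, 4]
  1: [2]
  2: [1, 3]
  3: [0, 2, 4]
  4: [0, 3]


Visit 4, push [3, 0]
Visit 0, push [3]
Visit 3, push [2]
Visit 2, push [1]
Visit 1, push []

DFS order: [4, 0, 3, 2, 1]


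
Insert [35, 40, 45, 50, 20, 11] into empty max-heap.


Insert 35: [35]
Insert 40: [40, 35]
Insert 45: [45, 35, 40]
Insert 50: [50, 45, 40, 35]
Insert 20: [50, 45, 40, 35, 20]
Insert 11: [50, 45, 40, 35, 20, 11]

Final heap: [50, 45, 40, 35, 20, 11]


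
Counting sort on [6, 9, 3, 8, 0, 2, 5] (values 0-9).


Input: [6, 9, 3, 8, 0, 2, 5]
Counts: [1, 0, 1, 1, 0, 1, 1, 0, 1, 1]

Sorted: [0, 2, 3, 5, 6, 8, 9]


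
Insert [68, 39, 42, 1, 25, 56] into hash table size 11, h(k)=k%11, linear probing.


Insert 68: h=2 -> slot 2
Insert 39: h=6 -> slot 6
Insert 42: h=9 -> slot 9
Insert 1: h=1 -> slot 1
Insert 25: h=3 -> slot 3
Insert 56: h=1, 3 probes -> slot 4

Table: [None, 1, 68, 25, 56, None, 39, None, None, 42, None]


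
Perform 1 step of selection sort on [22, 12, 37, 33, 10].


Initial: [22, 12, 37, 33, 10]
Step 1: min=10 at 4
  Swap: [10, 12, 37, 33, 22]

After 1 step: [10, 12, 37, 33, 22]


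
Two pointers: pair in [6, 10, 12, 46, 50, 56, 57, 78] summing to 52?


lo=0(6)+hi=7(78)=84
lo=0(6)+hi=6(57)=63
lo=0(6)+hi=5(56)=62
lo=0(6)+hi=4(50)=56
lo=0(6)+hi=3(46)=52

Yes: 6+46=52


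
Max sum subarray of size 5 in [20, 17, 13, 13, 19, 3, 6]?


[0:5]: 82
[1:6]: 65
[2:7]: 54

Max: 82 at [0:5]


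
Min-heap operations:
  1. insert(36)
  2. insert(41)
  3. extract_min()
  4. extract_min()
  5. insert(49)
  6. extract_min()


insert(36) -> [36]
insert(41) -> [36, 41]
extract_min()->36, [41]
extract_min()->41, []
insert(49) -> [49]
extract_min()->49, []

Final heap: []


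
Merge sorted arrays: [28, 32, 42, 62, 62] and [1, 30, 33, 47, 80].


Take 1 from B
Take 28 from A
Take 30 from B
Take 32 from A
Take 33 from B
Take 42 from A
Take 47 from B
Take 62 from A
Take 62 from A

Merged: [1, 28, 30, 32, 33, 42, 47, 62, 62, 80]


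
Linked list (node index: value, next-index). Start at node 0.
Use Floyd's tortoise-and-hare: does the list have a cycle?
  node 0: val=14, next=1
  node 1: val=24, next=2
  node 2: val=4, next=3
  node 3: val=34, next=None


Floyd's tortoise (slow, +1) and hare (fast, +2):
  init: slow=0, fast=0
  step 1: slow=1, fast=2
  step 2: fast 2->3->None, no cycle

Cycle: no


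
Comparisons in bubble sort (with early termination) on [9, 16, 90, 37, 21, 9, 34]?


Algorithm: bubble sort (with early termination)
Input: [9, 16, 90, 37, 21, 9, 34]
Sorted: [9, 9, 16, 21, 34, 37, 90]

20


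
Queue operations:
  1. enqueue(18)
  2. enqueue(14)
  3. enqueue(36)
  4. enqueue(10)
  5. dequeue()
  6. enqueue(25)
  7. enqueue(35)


enqueue(18) -> [18]
enqueue(14) -> [18, 14]
enqueue(36) -> [18, 14, 36]
enqueue(10) -> [18, 14, 36, 10]
dequeue()->18, [14, 36, 10]
enqueue(25) -> [14, 36, 10, 25]
enqueue(35) -> [14, 36, 10, 25, 35]

Final queue: [14, 36, 10, 25, 35]


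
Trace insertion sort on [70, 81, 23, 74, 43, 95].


Initial: [70, 81, 23, 74, 43, 95]
Insert 81: [70, 81, 23, 74, 43, 95]
Insert 23: [23, 70, 81, 74, 43, 95]
Insert 74: [23, 70, 74, 81, 43, 95]
Insert 43: [23, 43, 70, 74, 81, 95]
Insert 95: [23, 43, 70, 74, 81, 95]

Sorted: [23, 43, 70, 74, 81, 95]


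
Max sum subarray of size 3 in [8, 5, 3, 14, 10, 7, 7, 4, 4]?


[0:3]: 16
[1:4]: 22
[2:5]: 27
[3:6]: 31
[4:7]: 24
[5:8]: 18
[6:9]: 15

Max: 31 at [3:6]


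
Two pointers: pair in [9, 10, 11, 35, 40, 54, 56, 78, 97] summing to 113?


lo=0(9)+hi=8(97)=106
lo=1(10)+hi=8(97)=107
lo=2(11)+hi=8(97)=108
lo=3(35)+hi=8(97)=132
lo=3(35)+hi=7(78)=113

Yes: 35+78=113


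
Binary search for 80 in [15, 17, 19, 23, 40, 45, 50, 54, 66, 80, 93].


Step 1: lo=0, hi=10, mid=5, val=45
Step 2: lo=6, hi=10, mid=8, val=66
Step 3: lo=9, hi=10, mid=9, val=80

Found at index 9


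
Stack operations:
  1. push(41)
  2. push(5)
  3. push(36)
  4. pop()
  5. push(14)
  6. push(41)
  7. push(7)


push(41) -> [41]
push(5) -> [41, 5]
push(36) -> [41, 5, 36]
pop()->36, [41, 5]
push(14) -> [41, 5, 14]
push(41) -> [41, 5, 14, 41]
push(7) -> [41, 5, 14, 41, 7]

Final stack: [41, 5, 14, 41, 7]


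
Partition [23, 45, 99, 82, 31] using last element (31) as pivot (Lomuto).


Pivot: 31
  23 <= 31: advance i (no swap)
Place pivot at 1: [23, 31, 99, 82, 45]

Partitioned: [23, 31, 99, 82, 45]


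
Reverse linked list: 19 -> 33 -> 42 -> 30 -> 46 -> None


Step 1: curr=19, set curr.next=prev(None) | reversed so far: 19
Step 2: curr=33, set curr.next=prev(19) | reversed so far: 33 -> 19
Step 3: curr=42, set curr.next=prev(33) | reversed so far: 42 -> 33 -> 19
Step 4: curr=30, set curr.next=prev(42) | reversed so far: 30 -> 42 -> 33 -> 19
Step 5: curr=46, set curr.next=prev(30) | reversed so far: 46 -> 30 -> 42 -> 33 -> 19

46 -> 30 -> 42 -> 33 -> 19 -> None


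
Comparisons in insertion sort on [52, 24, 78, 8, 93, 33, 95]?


Algorithm: insertion sort
Input: [52, 24, 78, 8, 93, 33, 95]
Sorted: [8, 24, 33, 52, 78, 93, 95]

11


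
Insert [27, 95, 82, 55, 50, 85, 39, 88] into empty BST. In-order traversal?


Insert 27: root
Insert 95: R from 27
Insert 82: R from 27 -> L from 95
Insert 55: R from 27 -> L from 95 -> L from 82
Insert 50: R from 27 -> L from 95 -> L from 82 -> L from 55
Insert 85: R from 27 -> L from 95 -> R from 82
Insert 39: R from 27 -> L from 95 -> L from 82 -> L from 55 -> L from 50
Insert 88: R from 27 -> L from 95 -> R from 82 -> R from 85

In-order: [27, 39, 50, 55, 82, 85, 88, 95]


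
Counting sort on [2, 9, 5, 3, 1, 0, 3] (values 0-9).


Input: [2, 9, 5, 3, 1, 0, 3]
Counts: [1, 1, 1, 2, 0, 1, 0, 0, 0, 1]

Sorted: [0, 1, 2, 3, 3, 5, 9]


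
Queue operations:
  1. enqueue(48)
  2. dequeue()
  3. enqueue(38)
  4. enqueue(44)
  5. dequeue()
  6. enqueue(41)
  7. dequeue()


enqueue(48) -> [48]
dequeue()->48, []
enqueue(38) -> [38]
enqueue(44) -> [38, 44]
dequeue()->38, [44]
enqueue(41) -> [44, 41]
dequeue()->44, [41]

Final queue: [41]


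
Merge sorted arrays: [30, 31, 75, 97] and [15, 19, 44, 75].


Take 15 from B
Take 19 from B
Take 30 from A
Take 31 from A
Take 44 from B
Take 75 from A
Take 75 from B

Merged: [15, 19, 30, 31, 44, 75, 75, 97]


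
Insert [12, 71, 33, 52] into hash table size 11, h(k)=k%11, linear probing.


Insert 12: h=1 -> slot 1
Insert 71: h=5 -> slot 5
Insert 33: h=0 -> slot 0
Insert 52: h=8 -> slot 8

Table: [33, 12, None, None, None, 71, None, None, 52, None, None]


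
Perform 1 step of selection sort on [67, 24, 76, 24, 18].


Initial: [67, 24, 76, 24, 18]
Step 1: min=18 at 4
  Swap: [18, 24, 76, 24, 67]

After 1 step: [18, 24, 76, 24, 67]


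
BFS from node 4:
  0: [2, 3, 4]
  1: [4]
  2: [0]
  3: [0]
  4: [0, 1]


Visit 4, enqueue [0, 1]
Visit 0, enqueue [2, 3]
Visit 1, enqueue []
Visit 2, enqueue []
Visit 3, enqueue []

BFS order: [4, 0, 1, 2, 3]


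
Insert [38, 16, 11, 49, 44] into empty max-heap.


Insert 38: [38]
Insert 16: [38, 16]
Insert 11: [38, 16, 11]
Insert 49: [49, 38, 11, 16]
Insert 44: [49, 44, 11, 16, 38]

Final heap: [49, 44, 11, 16, 38]


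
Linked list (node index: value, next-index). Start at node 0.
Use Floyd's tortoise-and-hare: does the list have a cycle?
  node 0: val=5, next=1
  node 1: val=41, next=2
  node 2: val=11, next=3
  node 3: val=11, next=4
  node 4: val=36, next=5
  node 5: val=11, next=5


Floyd's tortoise (slow, +1) and hare (fast, +2):
  init: slow=0, fast=0
  step 1: slow=1, fast=2
  step 2: slow=2, fast=4
  step 3: slow=3, fast=5
  step 4: slow=4, fast=5
  step 5: slow=5, fast=5
  slow == fast at node 5: cycle detected

Cycle: yes


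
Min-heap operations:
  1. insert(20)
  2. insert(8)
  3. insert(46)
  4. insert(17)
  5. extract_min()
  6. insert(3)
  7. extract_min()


insert(20) -> [20]
insert(8) -> [8, 20]
insert(46) -> [8, 20, 46]
insert(17) -> [8, 17, 46, 20]
extract_min()->8, [17, 20, 46]
insert(3) -> [3, 17, 46, 20]
extract_min()->3, [17, 20, 46]

Final heap: [17, 20, 46]


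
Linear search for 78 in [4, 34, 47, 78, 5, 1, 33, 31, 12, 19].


i=0: 4!=78
i=1: 34!=78
i=2: 47!=78
i=3: 78==78 found!

Found at 3, 4 comps


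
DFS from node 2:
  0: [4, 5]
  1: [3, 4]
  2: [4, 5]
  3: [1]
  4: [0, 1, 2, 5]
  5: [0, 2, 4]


Visit 2, push [5, 4]
Visit 4, push [5, 1, 0]
Visit 0, push [5]
Visit 5, push []
Visit 1, push [3]
Visit 3, push []

DFS order: [2, 4, 0, 5, 1, 3]


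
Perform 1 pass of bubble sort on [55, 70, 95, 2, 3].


Initial: [55, 70, 95, 2, 3]
Pass 1: [55, 70, 2, 3, 95] (2 swaps)

After 1 pass: [55, 70, 2, 3, 95]


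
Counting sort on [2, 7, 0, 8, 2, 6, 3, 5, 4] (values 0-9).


Input: [2, 7, 0, 8, 2, 6, 3, 5, 4]
Counts: [1, 0, 2, 1, 1, 1, 1, 1, 1, 0]

Sorted: [0, 2, 2, 3, 4, 5, 6, 7, 8]


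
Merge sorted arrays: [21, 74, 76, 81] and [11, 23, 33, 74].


Take 11 from B
Take 21 from A
Take 23 from B
Take 33 from B
Take 74 from A
Take 74 from B

Merged: [11, 21, 23, 33, 74, 74, 76, 81]


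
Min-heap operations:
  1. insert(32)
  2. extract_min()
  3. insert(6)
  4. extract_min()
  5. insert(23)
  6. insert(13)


insert(32) -> [32]
extract_min()->32, []
insert(6) -> [6]
extract_min()->6, []
insert(23) -> [23]
insert(13) -> [13, 23]

Final heap: [13, 23]


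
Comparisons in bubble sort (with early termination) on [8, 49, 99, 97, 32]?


Algorithm: bubble sort (with early termination)
Input: [8, 49, 99, 97, 32]
Sorted: [8, 32, 49, 97, 99]

10


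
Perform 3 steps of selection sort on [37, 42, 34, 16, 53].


Initial: [37, 42, 34, 16, 53]
Step 1: min=16 at 3
  Swap: [16, 42, 34, 37, 53]
Step 2: min=34 at 2
  Swap: [16, 34, 42, 37, 53]
Step 3: min=37 at 3
  Swap: [16, 34, 37, 42, 53]

After 3 steps: [16, 34, 37, 42, 53]


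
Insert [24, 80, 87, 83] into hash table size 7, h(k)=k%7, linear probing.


Insert 24: h=3 -> slot 3
Insert 80: h=3, 1 probes -> slot 4
Insert 87: h=3, 2 probes -> slot 5
Insert 83: h=6 -> slot 6

Table: [None, None, None, 24, 80, 87, 83]


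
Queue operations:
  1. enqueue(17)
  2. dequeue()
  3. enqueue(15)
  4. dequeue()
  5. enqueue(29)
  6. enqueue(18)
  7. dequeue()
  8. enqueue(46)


enqueue(17) -> [17]
dequeue()->17, []
enqueue(15) -> [15]
dequeue()->15, []
enqueue(29) -> [29]
enqueue(18) -> [29, 18]
dequeue()->29, [18]
enqueue(46) -> [18, 46]

Final queue: [18, 46]


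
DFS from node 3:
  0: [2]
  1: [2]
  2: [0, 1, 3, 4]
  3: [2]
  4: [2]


Visit 3, push [2]
Visit 2, push [4, 1, 0]
Visit 0, push []
Visit 1, push []
Visit 4, push []

DFS order: [3, 2, 0, 1, 4]


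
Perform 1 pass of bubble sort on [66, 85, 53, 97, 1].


Initial: [66, 85, 53, 97, 1]
Pass 1: [66, 53, 85, 1, 97] (2 swaps)

After 1 pass: [66, 53, 85, 1, 97]


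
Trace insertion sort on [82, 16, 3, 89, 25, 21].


Initial: [82, 16, 3, 89, 25, 21]
Insert 16: [16, 82, 3, 89, 25, 21]
Insert 3: [3, 16, 82, 89, 25, 21]
Insert 89: [3, 16, 82, 89, 25, 21]
Insert 25: [3, 16, 25, 82, 89, 21]
Insert 21: [3, 16, 21, 25, 82, 89]

Sorted: [3, 16, 21, 25, 82, 89]


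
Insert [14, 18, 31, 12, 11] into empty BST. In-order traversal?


Insert 14: root
Insert 18: R from 14
Insert 31: R from 14 -> R from 18
Insert 12: L from 14
Insert 11: L from 14 -> L from 12

In-order: [11, 12, 14, 18, 31]


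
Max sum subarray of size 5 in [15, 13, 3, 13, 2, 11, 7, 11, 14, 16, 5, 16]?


[0:5]: 46
[1:6]: 42
[2:7]: 36
[3:8]: 44
[4:9]: 45
[5:10]: 59
[6:11]: 53
[7:12]: 62

Max: 62 at [7:12]


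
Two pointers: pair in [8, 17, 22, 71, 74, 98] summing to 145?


lo=0(8)+hi=5(98)=106
lo=1(17)+hi=5(98)=115
lo=2(22)+hi=5(98)=120
lo=3(71)+hi=5(98)=169
lo=3(71)+hi=4(74)=145

Yes: 71+74=145


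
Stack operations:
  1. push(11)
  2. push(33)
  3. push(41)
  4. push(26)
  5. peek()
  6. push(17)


push(11) -> [11]
push(33) -> [11, 33]
push(41) -> [11, 33, 41]
push(26) -> [11, 33, 41, 26]
peek()->26
push(17) -> [11, 33, 41, 26, 17]

Final stack: [11, 33, 41, 26, 17]


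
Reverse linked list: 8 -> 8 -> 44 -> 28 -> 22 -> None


Step 1: curr=8, set curr.next=prev(None) | reversed so far: 8
Step 2: curr=8, set curr.next=prev(8) | reversed so far: 8 -> 8
Step 3: curr=44, set curr.next=prev(8) | reversed so far: 44 -> 8 -> 8
Step 4: curr=28, set curr.next=prev(44) | reversed so far: 28 -> 44 -> 8 -> 8
Step 5: curr=22, set curr.next=prev(28) | reversed so far: 22 -> 28 -> 44 -> 8 -> 8

22 -> 28 -> 44 -> 8 -> 8 -> None


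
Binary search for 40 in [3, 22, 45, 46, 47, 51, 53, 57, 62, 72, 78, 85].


Step 1: lo=0, hi=11, mid=5, val=51
Step 2: lo=0, hi=4, mid=2, val=45
Step 3: lo=0, hi=1, mid=0, val=3
Step 4: lo=1, hi=1, mid=1, val=22

Not found


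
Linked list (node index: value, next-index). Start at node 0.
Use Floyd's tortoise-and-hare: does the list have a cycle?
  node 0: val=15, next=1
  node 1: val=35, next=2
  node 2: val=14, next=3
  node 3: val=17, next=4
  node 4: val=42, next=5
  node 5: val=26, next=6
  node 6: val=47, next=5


Floyd's tortoise (slow, +1) and hare (fast, +2):
  init: slow=0, fast=0
  step 1: slow=1, fast=2
  step 2: slow=2, fast=4
  step 3: slow=3, fast=6
  step 4: slow=4, fast=6
  step 5: slow=5, fast=6
  step 6: slow=6, fast=6
  slow == fast at node 6: cycle detected

Cycle: yes


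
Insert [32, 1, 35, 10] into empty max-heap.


Insert 32: [32]
Insert 1: [32, 1]
Insert 35: [35, 1, 32]
Insert 10: [35, 10, 32, 1]

Final heap: [35, 10, 32, 1]


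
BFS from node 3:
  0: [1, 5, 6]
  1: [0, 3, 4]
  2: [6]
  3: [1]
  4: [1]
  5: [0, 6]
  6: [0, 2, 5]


Visit 3, enqueue [1]
Visit 1, enqueue [0, 4]
Visit 0, enqueue [5, 6]
Visit 4, enqueue []
Visit 5, enqueue []
Visit 6, enqueue [2]
Visit 2, enqueue []

BFS order: [3, 1, 0, 4, 5, 6, 2]


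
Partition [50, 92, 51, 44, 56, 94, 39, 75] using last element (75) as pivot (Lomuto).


Pivot: 75
  50 <= 75: advance i (no swap)
  51 <= 75: swap -> [50, 51, 92, 44, 56, 94, 39, 75]
  44 <= 75: swap -> [50, 51, 44, 92, 56, 94, 39, 75]
  56 <= 75: swap -> [50, 51, 44, 56, 92, 94, 39, 75]
  39 <= 75: swap -> [50, 51, 44, 56, 39, 94, 92, 75]
Place pivot at 5: [50, 51, 44, 56, 39, 75, 92, 94]

Partitioned: [50, 51, 44, 56, 39, 75, 92, 94]


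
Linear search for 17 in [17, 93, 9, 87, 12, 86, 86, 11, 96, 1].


i=0: 17==17 found!

Found at 0, 1 comps


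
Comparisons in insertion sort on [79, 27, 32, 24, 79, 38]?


Algorithm: insertion sort
Input: [79, 27, 32, 24, 79, 38]
Sorted: [24, 27, 32, 38, 79, 79]

10


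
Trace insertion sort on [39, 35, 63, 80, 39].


Initial: [39, 35, 63, 80, 39]
Insert 35: [35, 39, 63, 80, 39]
Insert 63: [35, 39, 63, 80, 39]
Insert 80: [35, 39, 63, 80, 39]
Insert 39: [35, 39, 39, 63, 80]

Sorted: [35, 39, 39, 63, 80]


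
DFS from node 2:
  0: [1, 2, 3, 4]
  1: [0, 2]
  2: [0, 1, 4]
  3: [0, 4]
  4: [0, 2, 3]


Visit 2, push [4, 1, 0]
Visit 0, push [4, 3, 1]
Visit 1, push []
Visit 3, push [4]
Visit 4, push []

DFS order: [2, 0, 1, 3, 4]


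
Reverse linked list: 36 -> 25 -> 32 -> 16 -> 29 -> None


Step 1: curr=36, set curr.next=prev(None) | reversed so far: 36
Step 2: curr=25, set curr.next=prev(36) | reversed so far: 25 -> 36
Step 3: curr=32, set curr.next=prev(25) | reversed so far: 32 -> 25 -> 36
Step 4: curr=16, set curr.next=prev(32) | reversed so far: 16 -> 32 -> 25 -> 36
Step 5: curr=29, set curr.next=prev(16) | reversed so far: 29 -> 16 -> 32 -> 25 -> 36

29 -> 16 -> 32 -> 25 -> 36 -> None


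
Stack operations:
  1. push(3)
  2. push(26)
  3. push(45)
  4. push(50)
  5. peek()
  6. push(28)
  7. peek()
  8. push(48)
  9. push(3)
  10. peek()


push(3) -> [3]
push(26) -> [3, 26]
push(45) -> [3, 26, 45]
push(50) -> [3, 26, 45, 50]
peek()->50
push(28) -> [3, 26, 45, 50, 28]
peek()->28
push(48) -> [3, 26, 45, 50, 28, 48]
push(3) -> [3, 26, 45, 50, 28, 48, 3]
peek()->3

Final stack: [3, 26, 45, 50, 28, 48, 3]


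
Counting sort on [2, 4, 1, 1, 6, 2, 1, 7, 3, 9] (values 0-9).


Input: [2, 4, 1, 1, 6, 2, 1, 7, 3, 9]
Counts: [0, 3, 2, 1, 1, 0, 1, 1, 0, 1]

Sorted: [1, 1, 1, 2, 2, 3, 4, 6, 7, 9]


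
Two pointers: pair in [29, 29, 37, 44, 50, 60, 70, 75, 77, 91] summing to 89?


lo=0(29)+hi=9(91)=120
lo=0(29)+hi=8(77)=106
lo=0(29)+hi=7(75)=104
lo=0(29)+hi=6(70)=99
lo=0(29)+hi=5(60)=89

Yes: 29+60=89


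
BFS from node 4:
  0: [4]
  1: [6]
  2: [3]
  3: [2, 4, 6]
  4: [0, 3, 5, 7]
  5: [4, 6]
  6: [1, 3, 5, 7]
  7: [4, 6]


Visit 4, enqueue [0, 3, 5, 7]
Visit 0, enqueue []
Visit 3, enqueue [2, 6]
Visit 5, enqueue []
Visit 7, enqueue []
Visit 2, enqueue []
Visit 6, enqueue [1]
Visit 1, enqueue []

BFS order: [4, 0, 3, 5, 7, 2, 6, 1]
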